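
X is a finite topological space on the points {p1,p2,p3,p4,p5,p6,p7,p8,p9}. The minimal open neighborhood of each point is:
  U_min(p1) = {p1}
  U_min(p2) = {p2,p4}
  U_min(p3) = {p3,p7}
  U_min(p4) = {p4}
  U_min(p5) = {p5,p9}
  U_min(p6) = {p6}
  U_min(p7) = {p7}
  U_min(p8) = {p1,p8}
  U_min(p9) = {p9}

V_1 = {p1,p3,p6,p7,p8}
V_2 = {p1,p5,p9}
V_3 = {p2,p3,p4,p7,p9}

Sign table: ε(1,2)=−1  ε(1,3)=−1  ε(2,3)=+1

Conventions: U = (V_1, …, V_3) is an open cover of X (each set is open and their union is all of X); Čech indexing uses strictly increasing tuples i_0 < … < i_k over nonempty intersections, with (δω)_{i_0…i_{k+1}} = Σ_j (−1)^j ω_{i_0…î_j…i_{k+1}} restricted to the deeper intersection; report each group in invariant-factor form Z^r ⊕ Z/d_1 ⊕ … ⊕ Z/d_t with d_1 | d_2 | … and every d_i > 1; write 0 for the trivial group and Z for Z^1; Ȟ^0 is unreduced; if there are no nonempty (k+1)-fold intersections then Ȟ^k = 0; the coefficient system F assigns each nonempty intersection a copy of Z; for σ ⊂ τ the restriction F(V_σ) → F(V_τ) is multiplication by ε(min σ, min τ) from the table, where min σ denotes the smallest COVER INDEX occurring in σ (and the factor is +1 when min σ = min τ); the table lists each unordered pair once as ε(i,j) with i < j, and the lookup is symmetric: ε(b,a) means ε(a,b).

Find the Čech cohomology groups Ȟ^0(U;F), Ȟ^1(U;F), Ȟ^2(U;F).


nonempty overlaps:
  V12={p1} V13={p3,p7} V23={p9}
C dims 3,3; δ0: rk 2, SNF 1^2
degree 0: 3−2−0 = 1 → Ȟ^0 ≅ Z
degree 1: 3−0−2 = 1 → Ȟ^1 ≅ Z
degree 2: 0−0−0 = 0 → Ȟ^2 ≅ 0

Ȟ^0(U;F) ≅ Z, Ȟ^1(U;F) ≅ Z and Ȟ^2(U;F) ≅ 0


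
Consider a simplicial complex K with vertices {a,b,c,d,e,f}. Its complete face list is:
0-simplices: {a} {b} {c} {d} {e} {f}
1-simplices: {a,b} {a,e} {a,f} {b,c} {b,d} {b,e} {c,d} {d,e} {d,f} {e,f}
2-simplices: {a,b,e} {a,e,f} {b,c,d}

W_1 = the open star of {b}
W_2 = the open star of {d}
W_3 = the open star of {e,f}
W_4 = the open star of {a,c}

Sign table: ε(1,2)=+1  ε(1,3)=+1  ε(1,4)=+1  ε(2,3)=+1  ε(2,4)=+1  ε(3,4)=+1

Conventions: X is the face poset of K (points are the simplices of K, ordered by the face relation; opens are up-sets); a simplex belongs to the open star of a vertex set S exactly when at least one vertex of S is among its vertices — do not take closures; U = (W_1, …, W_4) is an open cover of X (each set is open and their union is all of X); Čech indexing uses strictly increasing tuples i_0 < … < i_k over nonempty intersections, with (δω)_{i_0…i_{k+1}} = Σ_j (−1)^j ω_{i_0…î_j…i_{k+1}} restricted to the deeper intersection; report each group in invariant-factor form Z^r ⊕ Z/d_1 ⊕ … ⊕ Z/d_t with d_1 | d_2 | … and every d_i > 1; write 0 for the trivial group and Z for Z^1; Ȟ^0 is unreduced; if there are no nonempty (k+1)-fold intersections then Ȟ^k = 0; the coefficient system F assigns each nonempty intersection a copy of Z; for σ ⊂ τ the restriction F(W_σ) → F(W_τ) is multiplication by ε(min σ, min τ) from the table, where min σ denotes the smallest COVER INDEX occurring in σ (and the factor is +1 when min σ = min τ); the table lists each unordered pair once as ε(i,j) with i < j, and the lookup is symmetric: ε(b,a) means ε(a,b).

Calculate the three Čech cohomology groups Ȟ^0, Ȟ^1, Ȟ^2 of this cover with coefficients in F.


Ȟ^0 ≅ Z; Ȟ^1 ≅ Z; Ȟ^2 ≅ 0

nonempty overlaps:
  W1={{b},{a,b},{b,c},{b,d},{b,e},{a,b,e},{b,c,d}} W2={{d},{b,d},{c,d},{d,e},{d,f},{b,c,d}} W3={{e},{f},{a,e},{a,f},{b,e},{d,e},{d,f},{e,f},{a,b,e},{a,e,f}} W4={{a},{c},{a,b},{a,e},{a,f},{b,c},{c,d},{a,b,e},{a,e,f},{b,c,d}}
  W12={{b,d},{b,c,d}} W13={{b,e},{a,b,e}} W14={{a,b},{b,c},{a,b,e},{b,c,d}} W23={{d,e},{d,f}} W24={{c,d},{b,c,d}} W34={{a,e},{a,f},{a,b,e},{a,e,f}}
  W124={{b,c,d}} W134={{a,b,e}}
C dims 4,6,2; δ0: rk 3, SNF 1^3; δ1: rk 2, SNF 1^2
degree 0: 4−3−0 = 1 → Ȟ^0 ≅ Z
degree 1: 6−2−3 = 1 → Ȟ^1 ≅ Z
degree 2: 2−0−2 = 0 → Ȟ^2 ≅ 0


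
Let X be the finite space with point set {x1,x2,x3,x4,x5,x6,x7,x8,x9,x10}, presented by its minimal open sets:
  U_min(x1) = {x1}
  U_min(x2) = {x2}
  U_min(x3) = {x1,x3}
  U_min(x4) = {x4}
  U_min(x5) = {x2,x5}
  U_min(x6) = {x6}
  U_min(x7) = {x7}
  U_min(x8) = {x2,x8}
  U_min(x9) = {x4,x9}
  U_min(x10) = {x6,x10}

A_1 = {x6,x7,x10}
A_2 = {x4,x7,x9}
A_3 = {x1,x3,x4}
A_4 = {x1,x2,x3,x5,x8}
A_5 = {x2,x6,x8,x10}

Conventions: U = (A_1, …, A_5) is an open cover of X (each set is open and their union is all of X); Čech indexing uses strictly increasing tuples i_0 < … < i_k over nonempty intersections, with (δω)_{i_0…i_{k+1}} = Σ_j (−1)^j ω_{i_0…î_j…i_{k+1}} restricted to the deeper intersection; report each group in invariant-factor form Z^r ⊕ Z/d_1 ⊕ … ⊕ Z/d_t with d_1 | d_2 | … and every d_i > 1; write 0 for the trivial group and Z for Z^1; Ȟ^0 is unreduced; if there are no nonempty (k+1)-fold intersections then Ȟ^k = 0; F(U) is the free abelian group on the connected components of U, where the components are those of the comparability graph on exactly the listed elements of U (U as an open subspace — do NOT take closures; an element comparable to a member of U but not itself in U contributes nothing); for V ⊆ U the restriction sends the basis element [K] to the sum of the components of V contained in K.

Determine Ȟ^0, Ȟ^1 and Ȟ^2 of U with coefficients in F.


nerve of the cover:
  A12={x7} A15={x6,x10} A23={x4} A34={x1,x3} A45={x2,x8}
components per intersection:
  A1: {x6,x10} {x7}
  A2: {x4,x9} {x7}
  A3: {x1,x3} {x4}
  A4: {x1,x3} {x2,x5,x8}
  A5: {x2,x8} {x6,x10}
  A12: {x7}
  A15: {x6,x10}
  A23: {x4}
  A34: {x1,x3}
  A45: {x2,x8}
C dims 10,5; δ0: rk 5, SNF 1^5
Ȟ^0 = (10 − 5) − 0 = 5, so Ȟ^0 ≅ Z^5
Ȟ^1 = (5 − 0) − 5 = 0, so Ȟ^1 ≅ 0
Ȟ^2 = (0 − 0) − 0 = 0, so Ȟ^2 ≅ 0

Ȟ^0(U;F) ≅ Z^5,  Ȟ^1(U;F) ≅ 0,  Ȟ^2(U;F) ≅ 0


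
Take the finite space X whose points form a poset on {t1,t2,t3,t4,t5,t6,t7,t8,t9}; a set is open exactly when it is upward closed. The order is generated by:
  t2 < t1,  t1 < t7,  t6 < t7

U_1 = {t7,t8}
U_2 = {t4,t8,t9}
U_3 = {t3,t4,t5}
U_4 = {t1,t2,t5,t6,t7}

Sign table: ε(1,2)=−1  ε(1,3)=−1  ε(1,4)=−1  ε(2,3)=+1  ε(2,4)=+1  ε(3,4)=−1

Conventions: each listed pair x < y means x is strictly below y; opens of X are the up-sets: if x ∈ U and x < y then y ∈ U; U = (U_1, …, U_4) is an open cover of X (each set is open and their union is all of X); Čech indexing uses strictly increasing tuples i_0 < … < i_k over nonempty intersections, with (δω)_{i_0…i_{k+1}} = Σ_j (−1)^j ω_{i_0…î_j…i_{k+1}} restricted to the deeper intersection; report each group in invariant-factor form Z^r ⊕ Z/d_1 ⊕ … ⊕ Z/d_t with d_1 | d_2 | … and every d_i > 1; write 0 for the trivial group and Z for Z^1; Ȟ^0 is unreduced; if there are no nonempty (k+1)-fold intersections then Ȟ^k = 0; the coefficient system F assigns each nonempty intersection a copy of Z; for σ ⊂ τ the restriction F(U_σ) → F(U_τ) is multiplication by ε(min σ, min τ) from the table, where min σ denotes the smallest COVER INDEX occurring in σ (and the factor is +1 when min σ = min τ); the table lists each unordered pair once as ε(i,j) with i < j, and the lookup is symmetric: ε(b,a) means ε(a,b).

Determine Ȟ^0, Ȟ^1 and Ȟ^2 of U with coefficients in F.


Ȟ^0 = 0, Ȟ^1 = Z/2, Ȟ^2 = 0

nerve of the cover:
  U12={t8} U14={t7} U23={t4} U34={t5}
C dims 4,4; δ0: rk 4, SNF 1^3·2
Ȟ^0 = (4 − 4) − 0 = 0, so Ȟ^0 ≅ 0
Ȟ^1 = (4 − 0) − 4 = 0 plus torsion [2], so Ȟ^1 ≅ Z/2
Ȟ^2 = (0 − 0) − 0 = 0, so Ȟ^2 ≅ 0


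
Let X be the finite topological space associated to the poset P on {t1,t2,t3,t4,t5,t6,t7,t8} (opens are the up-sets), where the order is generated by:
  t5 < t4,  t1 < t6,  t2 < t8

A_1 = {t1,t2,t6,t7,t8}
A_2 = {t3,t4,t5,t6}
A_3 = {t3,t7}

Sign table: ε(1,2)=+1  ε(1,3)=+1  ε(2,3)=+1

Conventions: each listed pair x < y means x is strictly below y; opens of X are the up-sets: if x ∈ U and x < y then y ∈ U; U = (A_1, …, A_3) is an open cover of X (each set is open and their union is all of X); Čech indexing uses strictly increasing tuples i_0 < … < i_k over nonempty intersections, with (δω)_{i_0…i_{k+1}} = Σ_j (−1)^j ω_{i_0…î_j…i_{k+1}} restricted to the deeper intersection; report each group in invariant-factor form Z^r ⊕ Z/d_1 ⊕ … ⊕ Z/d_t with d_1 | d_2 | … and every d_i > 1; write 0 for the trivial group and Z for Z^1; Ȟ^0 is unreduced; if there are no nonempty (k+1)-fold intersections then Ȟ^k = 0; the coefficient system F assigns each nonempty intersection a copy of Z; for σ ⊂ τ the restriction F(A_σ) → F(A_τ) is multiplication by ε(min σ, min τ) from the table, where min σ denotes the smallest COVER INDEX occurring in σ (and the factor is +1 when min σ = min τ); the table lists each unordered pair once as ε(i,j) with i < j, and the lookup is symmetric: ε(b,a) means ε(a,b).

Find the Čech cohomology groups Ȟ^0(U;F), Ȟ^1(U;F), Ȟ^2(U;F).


Ȟ^0(U;F) ≅ Z; Ȟ^1(U;F) ≅ Z; Ȟ^2(U;F) ≅ 0

nonempty overlaps:
  A12={t6} A13={t7} A23={t3}
C dims 3,3; δ0: rk 2, SNF 1^2
degree 0: 3−2−0 = 1 → Ȟ^0 ≅ Z
degree 1: 3−0−2 = 1 → Ȟ^1 ≅ Z
degree 2: 0−0−0 = 0 → Ȟ^2 ≅ 0


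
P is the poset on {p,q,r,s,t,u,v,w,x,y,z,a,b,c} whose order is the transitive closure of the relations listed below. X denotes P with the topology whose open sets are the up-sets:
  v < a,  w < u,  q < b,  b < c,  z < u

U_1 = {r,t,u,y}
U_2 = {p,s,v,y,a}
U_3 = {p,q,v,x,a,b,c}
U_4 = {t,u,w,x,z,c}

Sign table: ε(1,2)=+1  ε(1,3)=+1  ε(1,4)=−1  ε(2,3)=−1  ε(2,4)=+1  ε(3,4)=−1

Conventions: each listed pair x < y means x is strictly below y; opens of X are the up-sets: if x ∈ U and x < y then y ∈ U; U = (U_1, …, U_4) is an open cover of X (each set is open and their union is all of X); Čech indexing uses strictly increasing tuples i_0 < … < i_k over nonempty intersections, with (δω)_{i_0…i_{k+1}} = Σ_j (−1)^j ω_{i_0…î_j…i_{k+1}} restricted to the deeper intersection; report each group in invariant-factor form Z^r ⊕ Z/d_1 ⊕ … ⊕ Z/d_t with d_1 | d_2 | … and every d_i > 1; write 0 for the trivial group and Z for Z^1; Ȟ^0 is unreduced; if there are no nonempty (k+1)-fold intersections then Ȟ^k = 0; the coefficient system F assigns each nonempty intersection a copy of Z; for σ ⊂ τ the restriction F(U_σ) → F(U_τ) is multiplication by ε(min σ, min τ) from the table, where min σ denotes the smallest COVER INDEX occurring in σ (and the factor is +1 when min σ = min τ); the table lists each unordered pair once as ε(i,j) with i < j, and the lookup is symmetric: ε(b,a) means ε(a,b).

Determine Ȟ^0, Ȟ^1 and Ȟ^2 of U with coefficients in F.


Ȟ^0(U;F) ≅ 0,  Ȟ^1(U;F) ≅ Z/2,  Ȟ^2(U;F) ≅ 0

cover nerve:
  U12={y} U14={t,u} U23={p,v,a} U34={x,c}
C dims 4,4; δ0: rk 4, SNF 1^3·2
Ȟ^0: (4−4)−0=0 ⇒ 0
Ȟ^1: (4−0)−4=0 plus torsion [2] ⇒ Z/2
Ȟ^2: (0−0)−0=0 ⇒ 0


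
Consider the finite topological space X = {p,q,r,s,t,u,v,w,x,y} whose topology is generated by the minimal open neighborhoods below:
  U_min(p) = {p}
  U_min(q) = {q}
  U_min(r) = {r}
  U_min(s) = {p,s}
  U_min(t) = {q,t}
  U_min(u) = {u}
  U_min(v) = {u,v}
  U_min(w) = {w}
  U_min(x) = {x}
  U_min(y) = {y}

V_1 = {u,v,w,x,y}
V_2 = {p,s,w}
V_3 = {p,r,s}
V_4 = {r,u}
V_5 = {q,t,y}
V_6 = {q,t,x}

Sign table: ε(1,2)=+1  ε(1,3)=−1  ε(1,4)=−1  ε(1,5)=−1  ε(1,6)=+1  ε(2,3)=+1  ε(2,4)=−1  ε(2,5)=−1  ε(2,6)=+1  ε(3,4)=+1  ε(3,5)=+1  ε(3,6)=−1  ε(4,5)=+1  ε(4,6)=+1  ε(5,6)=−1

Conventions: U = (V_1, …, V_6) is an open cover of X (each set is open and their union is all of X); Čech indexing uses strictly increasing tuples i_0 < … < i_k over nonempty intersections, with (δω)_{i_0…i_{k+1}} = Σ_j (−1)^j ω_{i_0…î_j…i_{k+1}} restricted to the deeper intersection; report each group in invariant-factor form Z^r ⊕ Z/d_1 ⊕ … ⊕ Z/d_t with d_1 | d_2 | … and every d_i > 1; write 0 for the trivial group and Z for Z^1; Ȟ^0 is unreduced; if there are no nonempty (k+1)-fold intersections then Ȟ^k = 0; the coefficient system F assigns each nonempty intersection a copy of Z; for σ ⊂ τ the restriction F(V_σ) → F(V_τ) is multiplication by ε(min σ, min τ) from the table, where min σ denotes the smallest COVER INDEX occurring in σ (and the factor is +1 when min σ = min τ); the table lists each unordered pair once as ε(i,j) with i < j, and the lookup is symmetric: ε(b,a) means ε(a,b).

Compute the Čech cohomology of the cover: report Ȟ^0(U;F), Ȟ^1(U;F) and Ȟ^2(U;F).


cover nerve:
  V12={w} V14={u} V15={y} V16={x} V23={p,s} V34={r} V56={q,t}
C dims 6,7; δ0: rk 6, SNF 1^5·2
Ȟ^0: (6−6)−0=0 ⇒ 0
Ȟ^1: (7−0)−6=1 plus torsion [2] ⇒ Z ⊕ Z/2
Ȟ^2: (0−0)−0=0 ⇒ 0

Ȟ^0(U;F) ≅ 0, Ȟ^1(U;F) ≅ Z ⊕ Z/2, Ȟ^2(U;F) ≅ 0


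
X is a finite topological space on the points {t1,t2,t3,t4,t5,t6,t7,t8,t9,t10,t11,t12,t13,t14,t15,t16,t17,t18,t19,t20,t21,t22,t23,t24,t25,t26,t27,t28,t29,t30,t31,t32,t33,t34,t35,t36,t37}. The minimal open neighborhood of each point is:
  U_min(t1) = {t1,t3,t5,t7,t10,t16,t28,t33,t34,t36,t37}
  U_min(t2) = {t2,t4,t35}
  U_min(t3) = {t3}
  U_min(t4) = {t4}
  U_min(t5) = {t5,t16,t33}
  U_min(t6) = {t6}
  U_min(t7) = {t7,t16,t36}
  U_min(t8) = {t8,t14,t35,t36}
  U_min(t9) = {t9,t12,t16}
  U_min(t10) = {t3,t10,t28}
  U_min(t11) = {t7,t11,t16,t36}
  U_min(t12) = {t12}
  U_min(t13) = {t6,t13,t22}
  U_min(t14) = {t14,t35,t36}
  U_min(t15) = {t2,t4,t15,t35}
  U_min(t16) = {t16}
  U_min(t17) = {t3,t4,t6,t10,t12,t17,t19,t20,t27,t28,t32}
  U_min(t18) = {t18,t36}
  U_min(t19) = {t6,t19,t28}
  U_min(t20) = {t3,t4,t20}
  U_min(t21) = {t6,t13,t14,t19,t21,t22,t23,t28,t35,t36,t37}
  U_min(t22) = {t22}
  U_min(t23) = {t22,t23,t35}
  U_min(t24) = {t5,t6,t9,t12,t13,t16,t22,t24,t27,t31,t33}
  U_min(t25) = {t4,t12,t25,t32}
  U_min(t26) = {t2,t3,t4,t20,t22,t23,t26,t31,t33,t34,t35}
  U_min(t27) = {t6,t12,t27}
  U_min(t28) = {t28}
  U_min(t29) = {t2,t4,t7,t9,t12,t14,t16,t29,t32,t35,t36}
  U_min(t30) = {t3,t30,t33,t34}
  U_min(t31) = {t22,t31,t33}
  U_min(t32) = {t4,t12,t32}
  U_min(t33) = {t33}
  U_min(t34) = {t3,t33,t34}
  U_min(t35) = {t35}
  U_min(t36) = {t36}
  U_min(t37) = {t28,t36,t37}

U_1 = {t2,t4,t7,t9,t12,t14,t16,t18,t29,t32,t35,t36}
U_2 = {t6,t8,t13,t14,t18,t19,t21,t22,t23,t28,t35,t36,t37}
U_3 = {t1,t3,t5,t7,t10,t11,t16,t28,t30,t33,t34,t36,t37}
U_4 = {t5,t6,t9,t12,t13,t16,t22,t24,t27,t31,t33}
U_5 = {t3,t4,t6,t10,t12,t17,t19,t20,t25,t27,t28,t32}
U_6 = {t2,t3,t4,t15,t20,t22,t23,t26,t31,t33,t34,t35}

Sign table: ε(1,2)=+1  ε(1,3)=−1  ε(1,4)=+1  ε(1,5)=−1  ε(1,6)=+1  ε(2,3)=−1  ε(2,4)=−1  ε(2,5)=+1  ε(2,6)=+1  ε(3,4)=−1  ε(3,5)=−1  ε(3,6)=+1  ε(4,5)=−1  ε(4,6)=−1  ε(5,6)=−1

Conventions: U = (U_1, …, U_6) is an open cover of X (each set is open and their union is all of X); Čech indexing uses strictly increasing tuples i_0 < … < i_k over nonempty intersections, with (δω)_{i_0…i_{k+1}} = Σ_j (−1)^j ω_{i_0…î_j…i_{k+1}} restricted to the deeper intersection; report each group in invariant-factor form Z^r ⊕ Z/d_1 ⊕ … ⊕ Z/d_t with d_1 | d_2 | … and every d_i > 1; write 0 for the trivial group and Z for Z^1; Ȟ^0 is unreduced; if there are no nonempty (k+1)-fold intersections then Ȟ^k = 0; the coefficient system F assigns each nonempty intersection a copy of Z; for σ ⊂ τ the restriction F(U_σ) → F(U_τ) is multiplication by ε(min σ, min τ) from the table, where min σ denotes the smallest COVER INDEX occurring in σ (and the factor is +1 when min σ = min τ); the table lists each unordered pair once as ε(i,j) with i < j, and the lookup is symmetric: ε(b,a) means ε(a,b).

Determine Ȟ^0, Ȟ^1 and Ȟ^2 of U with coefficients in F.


Ȟ^0(U;F) ≅ 0; Ȟ^1(U;F) ≅ Z/2; Ȟ^2(U;F) ≅ Z

nerve simplices:
  U12={t14,t18,t35,t36} U13={t7,t16,t36} U14={t9,t12,t16} U15={t4,t12,t32} U16={t2,t4,t35} U23={t28,t36,t37} U24={t6,t13,t22} U25={t6,t19,t28} U26={t22,t23,t35} U34={t5,t16,t33} U35={t3,t10,t28} U36={t3,t33,t34} U45={t6,t12,t27} U46={t22,t31,t33} U56={t3,t4,t20}
  U123={t36} U126={t35} U134={t16} U145={t12} U156={t4} U235={t28} U245={t6} U246={t22} U346={t33} U356={t3}
C dims 6,15,10; δ0: rk 6, SNF 1^5·2; δ1: rk 9, SNF 1^9
degree 0: 6−6−0 = 0 → Ȟ^0 ≅ 0
degree 1: 15−9−6 = 0 plus torsion [2] → Ȟ^1 ≅ Z/2
degree 2: 10−0−9 = 1 → Ȟ^2 ≅ Z


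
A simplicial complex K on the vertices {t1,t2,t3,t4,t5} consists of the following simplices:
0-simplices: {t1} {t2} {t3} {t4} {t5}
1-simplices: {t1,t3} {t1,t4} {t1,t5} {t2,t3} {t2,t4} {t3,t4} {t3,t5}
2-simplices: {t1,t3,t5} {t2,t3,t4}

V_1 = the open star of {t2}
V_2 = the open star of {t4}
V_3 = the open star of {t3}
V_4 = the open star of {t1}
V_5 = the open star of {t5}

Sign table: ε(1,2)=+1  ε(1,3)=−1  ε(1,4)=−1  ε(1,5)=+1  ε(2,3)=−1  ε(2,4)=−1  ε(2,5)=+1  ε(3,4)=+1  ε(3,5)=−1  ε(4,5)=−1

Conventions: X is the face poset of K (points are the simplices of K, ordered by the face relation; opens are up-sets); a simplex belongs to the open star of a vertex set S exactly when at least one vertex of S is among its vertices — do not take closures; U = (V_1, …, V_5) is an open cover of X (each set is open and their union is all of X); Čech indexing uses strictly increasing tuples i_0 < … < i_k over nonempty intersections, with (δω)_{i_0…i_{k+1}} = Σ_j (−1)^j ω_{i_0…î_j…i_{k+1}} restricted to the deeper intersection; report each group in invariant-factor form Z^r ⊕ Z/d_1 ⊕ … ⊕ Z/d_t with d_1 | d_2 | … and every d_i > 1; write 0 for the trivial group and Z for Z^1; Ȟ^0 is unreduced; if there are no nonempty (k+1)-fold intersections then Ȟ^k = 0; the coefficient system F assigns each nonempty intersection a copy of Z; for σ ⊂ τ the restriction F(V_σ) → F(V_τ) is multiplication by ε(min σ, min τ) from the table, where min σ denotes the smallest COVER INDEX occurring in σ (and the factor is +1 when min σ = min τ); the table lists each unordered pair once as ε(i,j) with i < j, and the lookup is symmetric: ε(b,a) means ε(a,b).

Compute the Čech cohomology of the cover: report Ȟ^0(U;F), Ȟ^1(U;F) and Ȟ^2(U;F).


Ȟ^0 = Z, Ȟ^1 = Z and Ȟ^2 = 0

nerve simplices:
  V1={{t2},{t2,t3},{t2,t4},{t2,t3,t4}} V2={{t4},{t1,t4},{t2,t4},{t3,t4},{t2,t3,t4}} V3={{t3},{t1,t3},{t2,t3},{t3,t4},{t3,t5},{t1,t3,t5},{t2,t3,t4}} V4={{t1},{t1,t3},{t1,t4},{t1,t5},{t1,t3,t5}} V5={{t5},{t1,t5},{t3,t5},{t1,t3,t5}}
  V12={{t2,t4},{t2,t3,t4}} V13={{t2,t3},{t2,t3,t4}} V23={{t3,t4},{t2,t3,t4}} V24={{t1,t4}} V34={{t1,t3},{t1,t3,t5}} V35={{t3,t5},{t1,t3,t5}} V45={{t1,t5},{t1,t3,t5}}
  V123={{t2,t3,t4}} V345={{t1,t3,t5}}
C dims 5,7,2; δ0: rk 4, SNF 1^4; δ1: rk 2, SNF 1^2
degree 0: 5−4−0 = 1 → Ȟ^0 ≅ Z
degree 1: 7−2−4 = 1 → Ȟ^1 ≅ Z
degree 2: 2−0−2 = 0 → Ȟ^2 ≅ 0


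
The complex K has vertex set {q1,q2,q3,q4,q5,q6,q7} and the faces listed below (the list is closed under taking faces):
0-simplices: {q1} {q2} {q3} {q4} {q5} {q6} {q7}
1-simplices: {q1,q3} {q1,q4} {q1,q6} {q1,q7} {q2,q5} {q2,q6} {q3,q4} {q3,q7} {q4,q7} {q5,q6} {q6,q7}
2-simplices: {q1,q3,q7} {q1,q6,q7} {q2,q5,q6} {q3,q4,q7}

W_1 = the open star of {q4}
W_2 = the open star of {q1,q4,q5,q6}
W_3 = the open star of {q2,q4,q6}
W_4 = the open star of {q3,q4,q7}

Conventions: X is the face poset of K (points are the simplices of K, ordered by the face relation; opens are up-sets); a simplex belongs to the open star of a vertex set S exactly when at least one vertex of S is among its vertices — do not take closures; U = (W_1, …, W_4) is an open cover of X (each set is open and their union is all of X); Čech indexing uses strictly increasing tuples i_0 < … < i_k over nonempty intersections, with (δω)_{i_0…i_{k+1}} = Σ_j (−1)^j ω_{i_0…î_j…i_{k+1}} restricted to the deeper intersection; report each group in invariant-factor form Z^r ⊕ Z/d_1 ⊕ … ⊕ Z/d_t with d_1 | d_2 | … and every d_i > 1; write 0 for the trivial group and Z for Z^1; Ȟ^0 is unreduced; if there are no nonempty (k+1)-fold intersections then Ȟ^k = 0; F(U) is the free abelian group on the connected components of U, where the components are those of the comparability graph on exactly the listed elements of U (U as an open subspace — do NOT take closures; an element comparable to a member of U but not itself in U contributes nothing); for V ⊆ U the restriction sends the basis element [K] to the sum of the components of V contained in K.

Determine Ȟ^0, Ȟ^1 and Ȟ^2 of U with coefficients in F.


cover nerve:
  W1={{q4},{q1,q4},{q3,q4},{q4,q7},{q3,q4,q7}} W2={{q1},{q4},{q5},{q6},{q1,q3},{q1,q4},{q1,q6},{q1,q7},{q2,q5},{q2,q6},{q3,q4},{q4,q7},{q5,q6},{q6,q7},{q1,q3,q7},{q1,q6,q7},{q2,q5,q6},{q3,q4,q7}} W3={{q2},{q4},{q6},{q1,q4},{q1,q6},{q2,q5},{q2,q6},{q3,q4},{q4,q7},{q5,q6},{q6,q7},{q1,q6,q7},{q2,q5,q6},{q3,q4,q7}} W4={{q3},{q4},{q7},{q1,q3},{q1,q4},{q1,q7},{q3,q4},{q3,q7},{q4,q7},{q6,q7},{q1,q3,q7},{q1,q6,q7},{q3,q4,q7}}
  W12={{q4},{q1,q4},{q3,q4},{q4,q7},{q3,q4,q7}} W13={{q4},{q1,q4},{q3,q4},{q4,q7},{q3,q4,q7}} W14={{q4},{q1,q4},{q3,q4},{q4,q7},{q3,q4,q7}} W23={{q4},{q6},{q1,q4},{q1,q6},{q2,q5},{q2,q6},{q3,q4},{q4,q7},{q5,q6},{q6,q7},{q1,q6,q7},{q2,q5,q6},{q3,q4,q7}} W24={{q4},{q1,q3},{q1,q4},{q1,q7},{q3,q4},{q4,q7},{q6,q7},{q1,q3,q7},{q1,q6,q7},{q3,q4,q7}} W34={{q4},{q1,q4},{q3,q4},{q4,q7},{q6,q7},{q1,q6,q7},{q3,q4,q7}}
  W123={{q4},{q1,q4},{q3,q4},{q4,q7},{q3,q4,q7}} W124={{q4},{q1,q4},{q3,q4},{q4,q7},{q3,q4,q7}} W134={{q4},{q1,q4},{q3,q4},{q4,q7},{q3,q4,q7}} W234={{q4},{q1,q4},{q3,q4},{q4,q7},{q6,q7},{q1,q6,q7},{q3,q4,q7}}
  W1234={{q4},{q1,q4},{q3,q4},{q4,q7},{q3,q4,q7}}
components per intersection:
  W1: {{q4},{q1,q4},{q3,q4},{q4,q7},{q3,q4,q7}}
  W2: {{q1},{q4},{q5},{q6},{q1,q3},{q1,q4},{q1,q6},{q1,q7},{q2,q5},{q2,q6},{q3,q4},{q4,q7},{q5,q6},{q6,q7},{q1,q3,q7},{q1,q6,q7},{q2,q5,q6},{q3,q4,q7}}
  W3: {{q2},{q6},{q1,q6},{q2,q5},{q2,q6},{q5,q6},{q6,q7},{q1,q6,q7},{q2,q5,q6}} {{q4},{q1,q4},{q3,q4},{q4,q7},{q3,q4,q7}}
  W4: {{q3},{q4},{q7},{q1,q3},{q1,q4},{q1,q7},{q3,q4},{q3,q7},{q4,q7},{q6,q7},{q1,q3,q7},{q1,q6,q7},{q3,q4,q7}}
  W12: {{q4},{q1,q4},{q3,q4},{q4,q7},{q3,q4,q7}}
  W13: {{q4},{q1,q4},{q3,q4},{q4,q7},{q3,q4,q7}}
  W14: {{q4},{q1,q4},{q3,q4},{q4,q7},{q3,q4,q7}}
  W23: {{q4},{q1,q4},{q3,q4},{q4,q7},{q3,q4,q7}} {{q6},{q1,q6},{q2,q5},{q2,q6},{q5,q6},{q6,q7},{q1,q6,q7},{q2,q5,q6}}
  W24: {{q4},{q1,q4},{q3,q4},{q4,q7},{q3,q4,q7}} {{q1,q3},{q1,q7},{q6,q7},{q1,q3,q7},{q1,q6,q7}}
  W34: {{q4},{q1,q4},{q3,q4},{q4,q7},{q3,q4,q7}} {{q6,q7},{q1,q6,q7}}
  W123: {{q4},{q1,q4},{q3,q4},{q4,q7},{q3,q4,q7}}
  W124: {{q4},{q1,q4},{q3,q4},{q4,q7},{q3,q4,q7}}
  W134: {{q4},{q1,q4},{q3,q4},{q4,q7},{q3,q4,q7}}
  W234: {{q4},{q1,q4},{q3,q4},{q4,q7},{q3,q4,q7}} {{q6,q7},{q1,q6,q7}}
  W1234: {{q4},{q1,q4},{q3,q4},{q4,q7},{q3,q4,q7}}
C dims 5,9,5,1; δ0: rk 4, SNF 1^4; δ1: rk 4, SNF 1^4; δ2: rk 1, SNF 1^1
Ȟ^0: (5−4)−0=1 ⇒ Z
Ȟ^1: (9−4)−4=1 ⇒ Z
Ȟ^2: (5−1)−4=0 ⇒ 0

Ȟ^0 = Z, Ȟ^1 = Z, Ȟ^2 = 0


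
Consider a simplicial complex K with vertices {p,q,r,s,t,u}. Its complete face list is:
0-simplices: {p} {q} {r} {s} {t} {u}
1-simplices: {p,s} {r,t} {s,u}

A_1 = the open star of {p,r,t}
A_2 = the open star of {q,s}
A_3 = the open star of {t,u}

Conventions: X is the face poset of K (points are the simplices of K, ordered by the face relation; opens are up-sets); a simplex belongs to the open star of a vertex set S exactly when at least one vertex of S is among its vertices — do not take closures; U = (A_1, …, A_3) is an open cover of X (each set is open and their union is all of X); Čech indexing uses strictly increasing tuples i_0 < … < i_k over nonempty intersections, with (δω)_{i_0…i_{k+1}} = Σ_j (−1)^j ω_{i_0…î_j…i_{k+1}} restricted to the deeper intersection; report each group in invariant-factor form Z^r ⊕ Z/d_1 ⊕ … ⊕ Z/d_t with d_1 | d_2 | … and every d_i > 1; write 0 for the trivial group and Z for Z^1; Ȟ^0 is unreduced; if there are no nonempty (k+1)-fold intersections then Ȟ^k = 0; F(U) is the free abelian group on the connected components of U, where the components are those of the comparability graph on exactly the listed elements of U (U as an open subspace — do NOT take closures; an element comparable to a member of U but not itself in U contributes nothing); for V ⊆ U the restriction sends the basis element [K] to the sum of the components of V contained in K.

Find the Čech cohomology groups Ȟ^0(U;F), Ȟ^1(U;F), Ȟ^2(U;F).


nonempty intersections:
  A1={{p},{r},{t},{p,s},{r,t}} A2={{q},{s},{p,s},{s,u}} A3={{t},{u},{r,t},{s,u}}
  A12={{p,s}} A13={{t},{r,t}} A23={{s,u}}
components per intersection:
  A1: {{p},{p,s}} {{r},{t},{r,t}}
  A2: {{q}} {{s},{p,s},{s,u}}
  A3: {{t},{r,t}} {{u},{s,u}}
  A12: {{p,s}}
  A13: {{t},{r,t}}
  A23: {{s,u}}
C dims 6,3; δ0: rk 3, SNF 1^3
Ȟ^0: (6−3)−0=3 ⇒ Z^3
Ȟ^1: (3−0)−3=0 ⇒ 0
Ȟ^2: (0−0)−0=0 ⇒ 0

Ȟ^0 = Z^3; Ȟ^1 = 0; Ȟ^2 = 0


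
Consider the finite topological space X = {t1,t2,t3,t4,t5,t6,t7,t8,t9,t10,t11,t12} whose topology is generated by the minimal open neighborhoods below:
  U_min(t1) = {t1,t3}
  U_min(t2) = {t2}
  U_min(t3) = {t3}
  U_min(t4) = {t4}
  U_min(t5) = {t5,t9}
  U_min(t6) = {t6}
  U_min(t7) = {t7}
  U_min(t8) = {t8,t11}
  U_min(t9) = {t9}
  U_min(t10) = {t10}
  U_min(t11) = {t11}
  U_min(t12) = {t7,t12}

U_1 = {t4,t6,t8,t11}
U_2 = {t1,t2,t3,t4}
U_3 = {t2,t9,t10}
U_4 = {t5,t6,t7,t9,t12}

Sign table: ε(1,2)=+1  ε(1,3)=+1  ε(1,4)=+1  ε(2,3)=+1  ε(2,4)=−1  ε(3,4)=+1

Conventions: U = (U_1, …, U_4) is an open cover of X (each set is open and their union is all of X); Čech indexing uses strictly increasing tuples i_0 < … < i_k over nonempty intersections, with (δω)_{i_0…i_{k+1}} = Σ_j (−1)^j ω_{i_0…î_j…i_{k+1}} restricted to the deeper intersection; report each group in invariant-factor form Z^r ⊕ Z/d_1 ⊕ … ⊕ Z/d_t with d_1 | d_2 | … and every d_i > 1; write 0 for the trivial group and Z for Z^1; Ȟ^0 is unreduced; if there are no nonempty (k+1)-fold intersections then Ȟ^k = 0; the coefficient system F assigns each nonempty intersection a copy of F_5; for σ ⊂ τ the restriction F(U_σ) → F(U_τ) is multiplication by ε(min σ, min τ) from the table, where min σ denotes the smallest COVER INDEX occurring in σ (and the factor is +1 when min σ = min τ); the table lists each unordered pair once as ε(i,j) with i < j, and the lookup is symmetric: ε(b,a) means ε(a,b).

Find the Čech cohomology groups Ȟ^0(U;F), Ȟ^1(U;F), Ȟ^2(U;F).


nerve of the cover:
  U12={t4} U14={t6} U23={t2} U34={t9}
C dims 4,4; δ0: rk_F5 3
Ȟ^0 = (4 − 3) − 0 = 1, so Ȟ^0 ≅ Z/5
Ȟ^1 = (4 − 0) − 3 = 1, so Ȟ^1 ≅ Z/5
Ȟ^2 = (0 − 0) − 0 = 0, so Ȟ^2 ≅ 0

Ȟ^0 = Z/5, Ȟ^1 = Z/5, Ȟ^2 = 0


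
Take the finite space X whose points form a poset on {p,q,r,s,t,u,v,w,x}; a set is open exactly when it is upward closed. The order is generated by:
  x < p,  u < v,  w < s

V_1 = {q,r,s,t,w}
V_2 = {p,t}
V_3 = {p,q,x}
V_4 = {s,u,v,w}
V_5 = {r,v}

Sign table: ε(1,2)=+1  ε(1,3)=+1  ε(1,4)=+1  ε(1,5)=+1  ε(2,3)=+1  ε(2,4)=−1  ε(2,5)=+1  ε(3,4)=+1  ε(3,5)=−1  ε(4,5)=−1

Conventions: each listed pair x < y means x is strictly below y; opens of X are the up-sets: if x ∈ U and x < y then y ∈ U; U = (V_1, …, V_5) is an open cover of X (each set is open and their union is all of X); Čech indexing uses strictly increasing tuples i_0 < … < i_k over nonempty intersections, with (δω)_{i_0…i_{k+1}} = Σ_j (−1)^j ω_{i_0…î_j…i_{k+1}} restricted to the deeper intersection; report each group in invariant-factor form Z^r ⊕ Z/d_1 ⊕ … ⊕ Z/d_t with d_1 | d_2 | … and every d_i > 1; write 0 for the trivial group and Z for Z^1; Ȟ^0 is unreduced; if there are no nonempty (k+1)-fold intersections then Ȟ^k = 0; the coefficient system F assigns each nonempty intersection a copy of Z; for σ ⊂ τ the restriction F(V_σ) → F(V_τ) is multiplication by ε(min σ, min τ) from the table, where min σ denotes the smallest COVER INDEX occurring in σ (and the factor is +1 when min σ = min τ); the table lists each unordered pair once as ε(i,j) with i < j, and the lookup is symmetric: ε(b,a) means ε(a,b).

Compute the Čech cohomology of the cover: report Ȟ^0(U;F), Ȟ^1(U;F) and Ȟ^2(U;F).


Ȟ^0 = 0, Ȟ^1 = Z ⊕ Z/2 and Ȟ^2 = 0

cover nerve:
  V12={t} V13={q} V14={s,w} V15={r} V23={p} V45={v}
C dims 5,6; δ0: rk 5, SNF 1^4·2
Ȟ^0: (5−5)−0=0 ⇒ 0
Ȟ^1: (6−0)−5=1 plus torsion [2] ⇒ Z ⊕ Z/2
Ȟ^2: (0−0)−0=0 ⇒ 0


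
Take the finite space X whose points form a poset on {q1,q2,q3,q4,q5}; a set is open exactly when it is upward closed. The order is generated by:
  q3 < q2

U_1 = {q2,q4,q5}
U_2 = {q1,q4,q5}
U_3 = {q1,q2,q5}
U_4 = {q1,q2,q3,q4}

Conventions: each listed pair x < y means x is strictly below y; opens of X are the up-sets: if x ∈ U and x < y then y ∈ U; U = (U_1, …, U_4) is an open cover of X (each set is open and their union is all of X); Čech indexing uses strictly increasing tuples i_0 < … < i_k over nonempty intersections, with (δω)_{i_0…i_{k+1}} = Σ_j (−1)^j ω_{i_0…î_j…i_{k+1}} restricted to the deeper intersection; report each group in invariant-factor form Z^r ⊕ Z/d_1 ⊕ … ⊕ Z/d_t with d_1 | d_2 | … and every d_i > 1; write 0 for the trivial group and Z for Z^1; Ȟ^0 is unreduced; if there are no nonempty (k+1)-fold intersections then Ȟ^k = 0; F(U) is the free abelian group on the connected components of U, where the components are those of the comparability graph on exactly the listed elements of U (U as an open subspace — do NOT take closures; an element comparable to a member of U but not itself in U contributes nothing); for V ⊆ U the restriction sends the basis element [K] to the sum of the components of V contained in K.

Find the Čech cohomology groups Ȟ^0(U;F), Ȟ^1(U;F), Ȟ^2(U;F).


nonempty intersections:
  U12={q4,q5} U13={q2,q5} U14={q2,q4} U23={q1,q5} U24={q1,q4} U34={q1,q2}
  U123={q5} U124={q4} U134={q2} U234={q1}
components per intersection:
  U1: {q2} {q4} {q5}
  U2: {q1} {q4} {q5}
  U3: {q1} {q2} {q5}
  U4: {q1} {q2,q3} {q4}
  U12: {q4} {q5}
  U13: {q2} {q5}
  U14: {q2} {q4}
  U23: {q1} {q5}
  U24: {q1} {q4}
  U34: {q1} {q2}
  U123: {q5}
  U124: {q4}
  U134: {q2}
  U234: {q1}
C dims 12,12,4; δ0: rk 8, SNF 1^8; δ1: rk 4, SNF 1^4
Ȟ^0: (12−8)−0=4 ⇒ Z^4
Ȟ^1: (12−4)−8=0 ⇒ 0
Ȟ^2: (4−0)−4=0 ⇒ 0

Ȟ^0 = Z^4, Ȟ^1 = 0, Ȟ^2 = 0


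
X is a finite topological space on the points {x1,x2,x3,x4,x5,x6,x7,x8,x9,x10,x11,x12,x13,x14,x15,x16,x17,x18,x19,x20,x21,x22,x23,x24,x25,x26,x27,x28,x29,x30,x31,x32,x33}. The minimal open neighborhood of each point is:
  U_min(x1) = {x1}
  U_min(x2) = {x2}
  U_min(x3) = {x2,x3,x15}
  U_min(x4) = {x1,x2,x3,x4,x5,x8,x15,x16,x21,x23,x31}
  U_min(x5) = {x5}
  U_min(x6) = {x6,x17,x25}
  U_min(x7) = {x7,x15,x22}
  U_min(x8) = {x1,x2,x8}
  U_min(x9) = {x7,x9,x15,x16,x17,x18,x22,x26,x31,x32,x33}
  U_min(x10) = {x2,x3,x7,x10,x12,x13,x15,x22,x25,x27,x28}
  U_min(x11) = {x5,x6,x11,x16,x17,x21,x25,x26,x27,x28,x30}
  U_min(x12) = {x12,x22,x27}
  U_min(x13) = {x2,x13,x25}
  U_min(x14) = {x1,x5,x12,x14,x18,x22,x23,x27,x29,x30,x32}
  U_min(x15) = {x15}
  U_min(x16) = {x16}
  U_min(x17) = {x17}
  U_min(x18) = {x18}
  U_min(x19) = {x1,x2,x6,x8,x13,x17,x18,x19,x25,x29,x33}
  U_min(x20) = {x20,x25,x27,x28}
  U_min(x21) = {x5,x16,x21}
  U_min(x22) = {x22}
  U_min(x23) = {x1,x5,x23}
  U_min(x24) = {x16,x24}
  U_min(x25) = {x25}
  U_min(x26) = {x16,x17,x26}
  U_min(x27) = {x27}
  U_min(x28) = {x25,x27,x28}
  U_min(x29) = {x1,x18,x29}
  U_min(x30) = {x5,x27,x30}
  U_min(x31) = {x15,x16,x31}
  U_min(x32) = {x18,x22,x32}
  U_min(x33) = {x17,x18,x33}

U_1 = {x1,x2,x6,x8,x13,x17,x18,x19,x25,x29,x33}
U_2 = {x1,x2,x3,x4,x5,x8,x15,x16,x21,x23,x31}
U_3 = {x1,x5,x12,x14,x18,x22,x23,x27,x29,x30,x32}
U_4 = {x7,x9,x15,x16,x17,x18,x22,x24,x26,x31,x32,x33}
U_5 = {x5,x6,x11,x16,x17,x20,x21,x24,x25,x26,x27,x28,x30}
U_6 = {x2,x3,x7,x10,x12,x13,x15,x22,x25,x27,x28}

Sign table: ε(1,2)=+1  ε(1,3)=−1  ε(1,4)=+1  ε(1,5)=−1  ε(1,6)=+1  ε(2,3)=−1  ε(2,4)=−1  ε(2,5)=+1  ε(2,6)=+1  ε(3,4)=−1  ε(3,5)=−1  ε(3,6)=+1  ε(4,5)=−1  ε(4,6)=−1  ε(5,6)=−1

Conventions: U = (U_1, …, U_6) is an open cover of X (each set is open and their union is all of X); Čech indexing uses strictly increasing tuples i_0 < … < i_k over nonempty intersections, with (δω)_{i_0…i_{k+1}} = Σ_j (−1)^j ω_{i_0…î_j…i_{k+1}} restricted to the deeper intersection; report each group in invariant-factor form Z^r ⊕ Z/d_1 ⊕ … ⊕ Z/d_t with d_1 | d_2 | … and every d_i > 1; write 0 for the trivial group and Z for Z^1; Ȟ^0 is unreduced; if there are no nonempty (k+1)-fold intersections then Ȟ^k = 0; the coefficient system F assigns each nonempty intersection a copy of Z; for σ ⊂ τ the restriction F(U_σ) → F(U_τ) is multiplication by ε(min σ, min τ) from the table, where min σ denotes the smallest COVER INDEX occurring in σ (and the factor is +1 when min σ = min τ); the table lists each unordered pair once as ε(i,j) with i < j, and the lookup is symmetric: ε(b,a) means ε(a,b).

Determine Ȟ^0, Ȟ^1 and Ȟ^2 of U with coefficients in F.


Ȟ^0 ≅ 0; Ȟ^1 ≅ Z/2; Ȟ^2 ≅ Z

cover nerve:
  U12={x1,x2,x8} U13={x1,x18,x29} U14={x17,x18,x33} U15={x6,x17,x25} U16={x2,x13,x25} U23={x1,x5,x23} U24={x15,x16,x31} U25={x5,x16,x21} U26={x2,x3,x15} U34={x18,x22,x32} U35={x5,x27,x30} U36={x12,x22,x27} U45={x16,x17,x24,x26} U46={x7,x15,x22} U56={x25,x27,x28}
  U123={x1} U126={x2} U134={x18} U145={x17} U156={x25} U235={x5} U245={x16} U246={x15} U346={x22} U356={x27}
C dims 6,15,10; δ0: rk 6, SNF 1^5·2; δ1: rk 9, SNF 1^9
Ȟ^0: (6−6)−0=0 ⇒ 0
Ȟ^1: (15−9)−6=0 plus torsion [2] ⇒ Z/2
Ȟ^2: (10−0)−9=1 ⇒ Z


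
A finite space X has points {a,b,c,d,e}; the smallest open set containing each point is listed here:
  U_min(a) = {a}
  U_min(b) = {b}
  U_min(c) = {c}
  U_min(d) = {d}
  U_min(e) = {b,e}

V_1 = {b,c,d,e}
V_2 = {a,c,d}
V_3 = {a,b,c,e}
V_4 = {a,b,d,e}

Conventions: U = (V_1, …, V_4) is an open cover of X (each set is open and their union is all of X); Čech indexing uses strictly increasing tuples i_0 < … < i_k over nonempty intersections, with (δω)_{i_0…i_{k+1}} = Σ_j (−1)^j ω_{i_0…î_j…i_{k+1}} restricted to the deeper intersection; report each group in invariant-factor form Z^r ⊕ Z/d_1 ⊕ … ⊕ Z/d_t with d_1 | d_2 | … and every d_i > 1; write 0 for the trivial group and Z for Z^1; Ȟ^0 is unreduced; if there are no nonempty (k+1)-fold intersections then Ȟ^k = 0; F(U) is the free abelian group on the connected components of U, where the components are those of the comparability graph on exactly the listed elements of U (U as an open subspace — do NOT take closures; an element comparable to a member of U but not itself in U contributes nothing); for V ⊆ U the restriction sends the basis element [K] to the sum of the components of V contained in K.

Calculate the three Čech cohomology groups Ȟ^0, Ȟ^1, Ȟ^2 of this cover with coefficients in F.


cover nerve:
  V12={c,d} V13={b,c,e} V14={b,d,e} V23={a,c} V24={a,d} V34={a,b,e}
  V123={c} V124={d} V134={b,e} V234={a}
components per intersection:
  V1: {b,e} {c} {d}
  V2: {a} {c} {d}
  V3: {a} {b,e} {c}
  V4: {a} {b,e} {d}
  V12: {c} {d}
  V13: {b,e} {c}
  V14: {b,e} {d}
  V23: {a} {c}
  V24: {a} {d}
  V34: {a} {b,e}
  V123: {c}
  V124: {d}
  V134: {b,e}
  V234: {a}
C dims 12,12,4; δ0: rk 8, SNF 1^8; δ1: rk 4, SNF 1^4
Ȟ^0: (12−8)−0=4 ⇒ Z^4
Ȟ^1: (12−4)−8=0 ⇒ 0
Ȟ^2: (4−0)−4=0 ⇒ 0

Ȟ^0 = Z^4; Ȟ^1 = 0; Ȟ^2 = 0


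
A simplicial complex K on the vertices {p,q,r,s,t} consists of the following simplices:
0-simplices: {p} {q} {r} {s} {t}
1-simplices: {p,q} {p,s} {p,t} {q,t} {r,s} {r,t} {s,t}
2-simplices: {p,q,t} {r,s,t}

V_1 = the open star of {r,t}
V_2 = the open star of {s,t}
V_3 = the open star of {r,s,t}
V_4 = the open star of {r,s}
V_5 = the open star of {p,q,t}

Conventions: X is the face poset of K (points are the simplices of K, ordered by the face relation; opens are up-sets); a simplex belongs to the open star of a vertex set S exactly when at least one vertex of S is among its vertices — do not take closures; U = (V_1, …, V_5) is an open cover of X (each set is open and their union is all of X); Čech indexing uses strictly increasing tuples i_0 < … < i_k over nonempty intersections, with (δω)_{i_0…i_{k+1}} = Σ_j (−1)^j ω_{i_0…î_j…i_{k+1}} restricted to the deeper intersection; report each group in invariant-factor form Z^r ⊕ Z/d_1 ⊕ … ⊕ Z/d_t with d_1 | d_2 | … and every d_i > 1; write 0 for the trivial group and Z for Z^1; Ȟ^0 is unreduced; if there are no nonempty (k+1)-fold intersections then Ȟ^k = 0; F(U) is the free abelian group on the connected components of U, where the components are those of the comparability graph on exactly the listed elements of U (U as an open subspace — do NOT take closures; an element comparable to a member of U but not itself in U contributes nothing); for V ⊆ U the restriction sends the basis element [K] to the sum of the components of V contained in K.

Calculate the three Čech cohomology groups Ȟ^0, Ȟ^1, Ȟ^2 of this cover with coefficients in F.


cover nerve:
  V1={{r},{t},{p,t},{q,t},{r,s},{r,t},{s,t},{p,q,t},{r,s,t}} V2={{s},{t},{p,s},{p,t},{q,t},{r,s},{r,t},{s,t},{p,q,t},{r,s,t}} V3={{r},{s},{t},{p,s},{p,t},{q,t},{r,s},{r,t},{s,t},{p,q,t},{r,s,t}} V4={{r},{s},{p,s},{r,s},{r,t},{s,t},{r,s,t}} V5={{p},{q},{t},{p,q},{p,s},{p,t},{q,t},{r,t},{s,t},{p,q,t},{r,s,t}}
  V12={{t},{p,t},{q,t},{r,s},{r,t},{s,t},{p,q,t},{r,s,t}} V13={{r},{t},{p,t},{q,t},{r,s},{r,t},{s,t},{p,q,t},{r,s,t}} V14={{r},{r,s},{r,t},{s,t},{r,s,t}} V15={{t},{p,t},{q,t},{r,t},{s,t},{p,q,t},{r,s,t}} V23={{s},{t},{p,s},{p,t},{q,t},{r,s},{r,t},{s,t},{p,q,t},{r,s,t}} V24={{s},{p,s},{r,s},{r,t},{s,t},{r,s,t}} V25={{t},{p,s},{p,t},{q,t},{r,t},{s,t},{p,q,t},{r,s,t}} V34={{r},{s},{p,s},{r,s},{r,t},{s,t},{r,s,t}} V35={{t},{p,s},{p,t},{q,t},{r,t},{s,t},{p,q,t},{r,s,t}} V45={{p,s},{r,t},{s,t},{r,s,t}}
  V123={{t},{p,t},{q,t},{r,s},{r,t},{s,t},{p,q,t},{r,s,t}} V124={{r,s},{r,t},{s,t},{r,s,t}} V125={{t},{p,t},{q,t},{r,t},{s,t},{p,q,t},{r,s,t}} V134={{r},{r,s},{r,t},{s,t},{r,s,t}} V135={{t},{p,t},{q,t},{r,t},{s,t},{p,q,t},{r,s,t}} V145={{r,t},{s,t},{r,s,t}} V234={{s},{p,s},{r,s},{r,t},{s,t},{r,s,t}} V235={{t},{p,s},{p,t},{q,t},{r,t},{s,t},{p,q,t},{r,s,t}} V245={{p,s},{r,t},{s,t},{r,s,t}} V345={{p,s},{r,t},{s,t},{r,s,t}}
  V1234={{r,s},{r,t},{s,t},{r,s,t}} V1235={{t},{p,t},{q,t},{r,t},{s,t},{p,q,t},{r,s,t}} V1245={{r,t},{s,t},{r,s,t}} V1345={{r,t},{s,t},{r,s,t}} V2345={{p,s},{r,t},{s,t},{r,s,t}}
  V12345={{r,t},{s,t},{r,s,t}}
components per intersection:
  V1: {{r},{t},{p,t},{q,t},{r,s},{r,t},{s,t},{p,q,t},{r,s,t}}
  V2: {{s},{t},{p,s},{p,t},{q,t},{r,s},{r,t},{s,t},{p,q,t},{r,s,t}}
  V3: {{r},{s},{t},{p,s},{p,t},{q,t},{r,s},{r,t},{s,t},{p,q,t},{r,s,t}}
  V4: {{r},{s},{p,s},{r,s},{r,t},{s,t},{r,s,t}}
  V5: {{p},{q},{t},{p,q},{p,s},{p,t},{q,t},{r,t},{s,t},{p,q,t},{r,s,t}}
  V12: {{t},{p,t},{q,t},{r,s},{r,t},{s,t},{p,q,t},{r,s,t}}
  V13: {{r},{t},{p,t},{q,t},{r,s},{r,t},{s,t},{p,q,t},{r,s,t}}
  V14: {{r},{r,s},{r,t},{s,t},{r,s,t}}
  V15: {{t},{p,t},{q,t},{r,t},{s,t},{p,q,t},{r,s,t}}
  V23: {{s},{t},{p,s},{p,t},{q,t},{r,s},{r,t},{s,t},{p,q,t},{r,s,t}}
  V24: {{s},{p,s},{r,s},{r,t},{s,t},{r,s,t}}
  V25: {{t},{p,t},{q,t},{r,t},{s,t},{p,q,t},{r,s,t}} {{p,s}}
  V34: {{r},{s},{p,s},{r,s},{r,t},{s,t},{r,s,t}}
  V35: {{t},{p,t},{q,t},{r,t},{s,t},{p,q,t},{r,s,t}} {{p,s}}
  V45: {{p,s}} {{r,t},{s,t},{r,s,t}}
  V123: {{t},{p,t},{q,t},{r,s},{r,t},{s,t},{p,q,t},{r,s,t}}
  V124: {{r,s},{r,t},{s,t},{r,s,t}}
  V125: {{t},{p,t},{q,t},{r,t},{s,t},{p,q,t},{r,s,t}}
  V134: {{r},{r,s},{r,t},{s,t},{r,s,t}}
  V135: {{t},{p,t},{q,t},{r,t},{s,t},{p,q,t},{r,s,t}}
  V145: {{r,t},{s,t},{r,s,t}}
  V234: {{s},{p,s},{r,s},{r,t},{s,t},{r,s,t}}
  V235: {{t},{p,t},{q,t},{r,t},{s,t},{p,q,t},{r,s,t}} {{p,s}}
  V245: {{p,s}} {{r,t},{s,t},{r,s,t}}
  V345: {{p,s}} {{r,t},{s,t},{r,s,t}}
  V1234: {{r,s},{r,t},{s,t},{r,s,t}}
  V1235: {{t},{p,t},{q,t},{r,t},{s,t},{p,q,t},{r,s,t}}
  V1245: {{r,t},{s,t},{r,s,t}}
  V1345: {{r,t},{s,t},{r,s,t}}
  V2345: {{p,s}} {{r,t},{s,t},{r,s,t}}
  V12345: {{r,t},{s,t},{r,s,t}}
C dims 5,13,13,6; δ0: rk 4, SNF 1^4; δ1: rk 8, SNF 1^8; δ2: rk 5, SNF 1^5
Ȟ^0: (5−4)−0=1 ⇒ Z
Ȟ^1: (13−8)−4=1 ⇒ Z
Ȟ^2: (13−5)−8=0 ⇒ 0

Ȟ^0(U;F) ≅ Z, Ȟ^1(U;F) ≅ Z, Ȟ^2(U;F) ≅ 0
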